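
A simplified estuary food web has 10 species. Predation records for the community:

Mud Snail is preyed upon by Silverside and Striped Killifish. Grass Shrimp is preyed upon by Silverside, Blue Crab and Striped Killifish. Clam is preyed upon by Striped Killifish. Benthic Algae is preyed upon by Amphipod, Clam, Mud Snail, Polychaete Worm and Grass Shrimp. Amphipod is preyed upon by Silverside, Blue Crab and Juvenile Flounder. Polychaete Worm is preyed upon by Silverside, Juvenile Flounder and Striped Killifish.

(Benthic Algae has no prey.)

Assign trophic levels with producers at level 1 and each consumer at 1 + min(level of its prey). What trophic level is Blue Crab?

Trophic level 3

Benthic Algae is a producer → level 1.
Amphipod eats Benthic Algae → level 2.
Blue Crab eats Amphipod → level 3.
No prey of Blue Crab is below level 2, so 3 is the minimum.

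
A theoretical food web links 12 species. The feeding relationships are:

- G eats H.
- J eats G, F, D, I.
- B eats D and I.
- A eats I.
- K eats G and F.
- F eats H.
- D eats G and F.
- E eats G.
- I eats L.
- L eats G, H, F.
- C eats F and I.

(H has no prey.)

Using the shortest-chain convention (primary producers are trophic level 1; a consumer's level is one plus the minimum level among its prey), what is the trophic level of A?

Trophic level 4

H is a producer → level 1.
L eats H → level 2.
I eats L → level 3.
A eats I → level 4.
No prey of A is below level 3, so 4 is the minimum.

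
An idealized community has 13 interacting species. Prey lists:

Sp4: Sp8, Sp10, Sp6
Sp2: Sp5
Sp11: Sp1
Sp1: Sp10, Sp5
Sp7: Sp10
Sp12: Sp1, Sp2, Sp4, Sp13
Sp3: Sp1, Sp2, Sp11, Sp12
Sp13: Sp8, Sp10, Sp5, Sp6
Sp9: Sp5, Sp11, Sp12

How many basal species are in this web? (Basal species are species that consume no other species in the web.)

Basal species (no prey listed): Sp8, Sp10, Sp5, Sp6.
Count: 4.

4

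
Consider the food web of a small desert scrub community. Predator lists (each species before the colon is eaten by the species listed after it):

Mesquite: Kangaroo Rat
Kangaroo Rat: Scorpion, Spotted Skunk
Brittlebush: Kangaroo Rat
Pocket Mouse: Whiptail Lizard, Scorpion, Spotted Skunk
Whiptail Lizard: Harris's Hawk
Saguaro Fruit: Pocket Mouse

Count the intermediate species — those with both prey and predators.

3

Intermediate species (has both prey and predators): Kangaroo Rat, Pocket Mouse, Whiptail Lizard.
Count: 3.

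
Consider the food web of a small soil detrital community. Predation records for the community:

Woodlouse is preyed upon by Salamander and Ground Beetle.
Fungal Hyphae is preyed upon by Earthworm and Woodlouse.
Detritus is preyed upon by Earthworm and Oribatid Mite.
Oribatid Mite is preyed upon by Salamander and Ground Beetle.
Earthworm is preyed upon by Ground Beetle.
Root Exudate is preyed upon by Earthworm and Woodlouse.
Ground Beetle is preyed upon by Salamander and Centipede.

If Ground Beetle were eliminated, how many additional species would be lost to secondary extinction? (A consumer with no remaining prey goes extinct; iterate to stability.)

Remove Ground Beetle.
Round 1: Centipede (all prey gone) → extinct.
No further losses. Total secondary extinctions: 1.

1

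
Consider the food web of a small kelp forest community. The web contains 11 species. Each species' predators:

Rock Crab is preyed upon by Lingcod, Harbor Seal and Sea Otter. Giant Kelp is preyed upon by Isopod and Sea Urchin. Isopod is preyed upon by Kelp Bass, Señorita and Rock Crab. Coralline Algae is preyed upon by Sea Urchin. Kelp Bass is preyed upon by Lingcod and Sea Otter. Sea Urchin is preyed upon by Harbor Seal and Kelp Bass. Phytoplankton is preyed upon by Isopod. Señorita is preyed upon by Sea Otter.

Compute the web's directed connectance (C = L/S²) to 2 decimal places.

The web has S = 11 species and L = 15 feeding links.
C = L / S² = 15 / 121 = 0.1240 ≈ 0.12.

C = 0.12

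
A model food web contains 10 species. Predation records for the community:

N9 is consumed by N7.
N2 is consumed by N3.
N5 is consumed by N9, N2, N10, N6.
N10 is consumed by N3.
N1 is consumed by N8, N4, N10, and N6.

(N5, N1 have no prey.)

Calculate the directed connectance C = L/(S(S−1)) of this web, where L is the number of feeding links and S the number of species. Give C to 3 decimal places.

C = 0.122

The web has S = 10 species and L = 11 feeding links.
C = L / (S(S−1)) = 11 / 90 = 0.1222 ≈ 0.122.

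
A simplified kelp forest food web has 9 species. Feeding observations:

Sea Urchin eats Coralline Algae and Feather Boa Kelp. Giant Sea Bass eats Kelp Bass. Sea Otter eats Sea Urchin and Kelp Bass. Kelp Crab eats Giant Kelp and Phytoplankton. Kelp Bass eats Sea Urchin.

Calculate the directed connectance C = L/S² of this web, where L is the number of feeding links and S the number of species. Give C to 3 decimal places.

The web has S = 9 species and L = 8 feeding links.
C = L / S² = 8 / 81 = 0.0988 ≈ 0.099.

C = 0.099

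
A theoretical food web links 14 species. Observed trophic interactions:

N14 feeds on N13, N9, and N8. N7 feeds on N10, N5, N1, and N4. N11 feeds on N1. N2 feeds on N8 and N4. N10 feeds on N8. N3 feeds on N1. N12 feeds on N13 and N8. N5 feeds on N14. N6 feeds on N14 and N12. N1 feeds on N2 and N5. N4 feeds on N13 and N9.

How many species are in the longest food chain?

One longest chain: N9 → N4 → N2 → N1 → N11.
It has 5 species and 4 links.

5 species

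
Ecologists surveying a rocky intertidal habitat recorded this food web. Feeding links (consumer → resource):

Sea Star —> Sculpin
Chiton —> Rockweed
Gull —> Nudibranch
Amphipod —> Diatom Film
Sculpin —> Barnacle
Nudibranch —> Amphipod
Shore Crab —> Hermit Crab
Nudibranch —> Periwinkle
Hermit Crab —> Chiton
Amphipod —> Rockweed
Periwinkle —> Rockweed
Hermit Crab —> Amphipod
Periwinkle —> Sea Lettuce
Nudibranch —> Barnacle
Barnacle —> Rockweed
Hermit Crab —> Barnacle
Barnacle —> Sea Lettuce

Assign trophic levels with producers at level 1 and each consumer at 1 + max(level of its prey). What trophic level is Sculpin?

Trophic level 3

Sea Lettuce is a producer → level 1.
Barnacle eats Sea Lettuce (level 1); other prey at levels: Rockweed 1 → level 2.
Sculpin eats Barnacle → level 3.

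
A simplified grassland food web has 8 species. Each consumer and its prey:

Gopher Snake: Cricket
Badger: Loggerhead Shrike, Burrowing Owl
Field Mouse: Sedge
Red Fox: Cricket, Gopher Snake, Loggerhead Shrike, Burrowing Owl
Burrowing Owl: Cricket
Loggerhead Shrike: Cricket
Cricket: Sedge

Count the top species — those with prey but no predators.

3

Top species (has prey, but nothing eats it): Field Mouse, Badger, Red Fox.
Count: 3.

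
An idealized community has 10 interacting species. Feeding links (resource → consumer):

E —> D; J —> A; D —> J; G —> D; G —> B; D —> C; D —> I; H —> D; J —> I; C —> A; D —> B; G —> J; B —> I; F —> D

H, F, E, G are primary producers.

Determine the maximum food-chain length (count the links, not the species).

One longest chain: H → D → J → A.
It has 4 species and 3 links.

3 links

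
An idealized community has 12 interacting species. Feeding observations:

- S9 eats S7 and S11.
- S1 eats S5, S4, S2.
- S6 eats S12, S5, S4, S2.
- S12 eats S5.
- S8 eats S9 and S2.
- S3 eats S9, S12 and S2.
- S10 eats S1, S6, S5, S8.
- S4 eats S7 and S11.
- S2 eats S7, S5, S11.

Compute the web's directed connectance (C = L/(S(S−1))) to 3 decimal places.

C = 0.182

The web has S = 12 species and L = 24 feeding links.
C = L / (S(S−1)) = 24 / 132 = 0.1818 ≈ 0.182.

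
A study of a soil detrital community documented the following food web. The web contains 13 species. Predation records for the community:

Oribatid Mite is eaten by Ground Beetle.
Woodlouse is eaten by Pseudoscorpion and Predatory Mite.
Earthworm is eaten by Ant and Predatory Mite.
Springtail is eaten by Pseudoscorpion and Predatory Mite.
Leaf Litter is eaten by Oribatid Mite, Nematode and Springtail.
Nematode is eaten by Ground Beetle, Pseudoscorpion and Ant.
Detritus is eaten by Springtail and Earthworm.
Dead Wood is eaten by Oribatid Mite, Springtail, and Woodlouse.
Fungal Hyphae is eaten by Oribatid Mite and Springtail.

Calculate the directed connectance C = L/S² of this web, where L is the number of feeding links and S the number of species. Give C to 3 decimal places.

C = 0.118

The web has S = 13 species and L = 20 feeding links.
C = L / S² = 20 / 169 = 0.1183 ≈ 0.118.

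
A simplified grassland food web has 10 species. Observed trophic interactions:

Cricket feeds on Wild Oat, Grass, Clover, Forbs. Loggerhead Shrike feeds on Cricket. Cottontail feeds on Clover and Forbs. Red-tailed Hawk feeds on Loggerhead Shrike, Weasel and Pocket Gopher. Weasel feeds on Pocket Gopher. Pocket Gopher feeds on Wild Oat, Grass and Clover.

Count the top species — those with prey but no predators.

Top species (has prey, but nothing eats it): Cottontail, Red-tailed Hawk.
Count: 2.

2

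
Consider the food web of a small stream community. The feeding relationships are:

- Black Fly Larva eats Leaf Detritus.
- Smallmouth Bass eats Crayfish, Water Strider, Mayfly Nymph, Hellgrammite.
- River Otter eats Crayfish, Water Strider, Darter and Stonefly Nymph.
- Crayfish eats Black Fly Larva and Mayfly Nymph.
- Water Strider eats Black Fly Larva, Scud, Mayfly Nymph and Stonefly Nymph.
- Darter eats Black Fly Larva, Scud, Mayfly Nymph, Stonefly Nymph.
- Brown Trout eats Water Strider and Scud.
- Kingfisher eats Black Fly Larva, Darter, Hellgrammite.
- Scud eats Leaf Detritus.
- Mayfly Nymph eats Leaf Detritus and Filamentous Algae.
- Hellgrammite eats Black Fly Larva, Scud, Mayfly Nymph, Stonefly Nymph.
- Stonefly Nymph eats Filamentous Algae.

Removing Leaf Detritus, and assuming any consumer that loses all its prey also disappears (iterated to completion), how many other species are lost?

Remove Leaf Detritus.
Round 1: Scud (all prey gone), Black Fly Larva (all prey gone) → extinct.
No further losses. Total secondary extinctions: 2.

2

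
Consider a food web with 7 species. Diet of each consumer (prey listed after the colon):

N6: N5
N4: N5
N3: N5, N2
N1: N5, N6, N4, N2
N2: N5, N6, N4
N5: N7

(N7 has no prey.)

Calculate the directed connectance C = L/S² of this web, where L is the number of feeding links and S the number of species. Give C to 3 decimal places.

The web has S = 7 species and L = 12 feeding links.
C = L / S² = 12 / 49 = 0.2449 ≈ 0.245.

C = 0.245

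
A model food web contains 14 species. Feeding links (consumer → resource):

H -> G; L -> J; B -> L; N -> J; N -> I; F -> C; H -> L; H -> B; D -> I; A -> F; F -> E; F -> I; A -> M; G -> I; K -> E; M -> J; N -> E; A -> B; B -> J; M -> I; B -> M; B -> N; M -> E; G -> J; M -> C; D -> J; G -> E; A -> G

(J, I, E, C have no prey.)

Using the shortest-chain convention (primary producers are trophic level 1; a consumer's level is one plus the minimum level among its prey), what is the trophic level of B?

Trophic level 2

J is a producer → level 1.
B eats J → level 2.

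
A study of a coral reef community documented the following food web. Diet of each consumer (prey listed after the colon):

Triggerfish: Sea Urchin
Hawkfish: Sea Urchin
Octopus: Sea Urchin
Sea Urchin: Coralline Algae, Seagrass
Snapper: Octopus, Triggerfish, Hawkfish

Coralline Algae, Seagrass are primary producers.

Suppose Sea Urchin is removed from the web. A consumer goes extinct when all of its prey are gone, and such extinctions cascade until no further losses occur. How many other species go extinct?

Remove Sea Urchin.
Round 1: Octopus (all prey gone), Triggerfish (all prey gone), Hawkfish (all prey gone) → extinct.
Round 2: Snapper (all prey gone) → extinct.
No further losses. Total secondary extinctions: 4.

4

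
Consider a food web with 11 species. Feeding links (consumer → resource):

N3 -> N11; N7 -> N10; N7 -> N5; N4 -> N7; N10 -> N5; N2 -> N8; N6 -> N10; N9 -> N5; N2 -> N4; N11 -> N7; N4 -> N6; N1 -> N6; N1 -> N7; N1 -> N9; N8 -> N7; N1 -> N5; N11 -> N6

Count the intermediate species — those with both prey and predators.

7

Intermediate species (has both prey and predators): N9, N10, N7, N6, N4, N11, N8.
Count: 7.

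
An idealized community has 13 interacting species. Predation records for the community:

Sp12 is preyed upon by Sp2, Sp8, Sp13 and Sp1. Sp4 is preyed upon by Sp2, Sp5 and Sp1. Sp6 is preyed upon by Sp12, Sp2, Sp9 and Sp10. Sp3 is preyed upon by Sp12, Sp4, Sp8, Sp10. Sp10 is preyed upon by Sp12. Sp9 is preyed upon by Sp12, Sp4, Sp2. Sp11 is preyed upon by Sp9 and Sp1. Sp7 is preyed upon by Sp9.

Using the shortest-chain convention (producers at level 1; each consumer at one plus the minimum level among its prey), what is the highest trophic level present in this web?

3

Producers (level 1): Sp11, Sp3, Sp7, Sp6.
Following each consumer down to its lowest-level prey: Sp3 → Sp4 → Sp5 (levels 1 through 3).
All prey of Sp5 (Sp4 2) are at level 2 or above, so Sp5 is at level 1 + 2 = 3.
Every consumer has at least one prey at level 2 or below, so none exceeds level 3.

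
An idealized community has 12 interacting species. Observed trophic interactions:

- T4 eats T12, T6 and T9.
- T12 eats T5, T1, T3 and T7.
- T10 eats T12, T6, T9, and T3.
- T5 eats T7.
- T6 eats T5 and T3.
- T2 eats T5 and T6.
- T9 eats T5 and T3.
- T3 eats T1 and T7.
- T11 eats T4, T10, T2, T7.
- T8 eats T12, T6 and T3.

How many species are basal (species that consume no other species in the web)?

2

Basal species (no prey listed): T1, T7.
Count: 2.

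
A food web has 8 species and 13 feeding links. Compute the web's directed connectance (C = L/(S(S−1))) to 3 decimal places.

The web has S = 8 species and L = 13 feeding links.
C = L / (S(S−1)) = 13 / 56 = 0.2321 ≈ 0.232.

C = 0.232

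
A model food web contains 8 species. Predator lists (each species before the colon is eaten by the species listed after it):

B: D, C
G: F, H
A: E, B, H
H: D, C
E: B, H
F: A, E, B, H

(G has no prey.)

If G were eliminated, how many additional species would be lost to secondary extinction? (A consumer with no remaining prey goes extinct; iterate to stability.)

7

Remove G.
Round 1: F (all prey gone) → extinct.
Round 2: A (all prey gone) → extinct.
Round 3: E (all prey gone) → extinct.
Round 4: B (all prey gone), H (all prey gone) → extinct.
Round 5: D (all prey gone), C (all prey gone) → extinct.
No further losses. Total secondary extinctions: 7.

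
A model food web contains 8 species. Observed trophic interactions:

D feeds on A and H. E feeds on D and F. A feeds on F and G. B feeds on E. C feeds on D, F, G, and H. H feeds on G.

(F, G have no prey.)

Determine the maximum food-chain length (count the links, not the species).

4 links

One longest chain: G → H → D → E → B.
It has 5 species and 4 links.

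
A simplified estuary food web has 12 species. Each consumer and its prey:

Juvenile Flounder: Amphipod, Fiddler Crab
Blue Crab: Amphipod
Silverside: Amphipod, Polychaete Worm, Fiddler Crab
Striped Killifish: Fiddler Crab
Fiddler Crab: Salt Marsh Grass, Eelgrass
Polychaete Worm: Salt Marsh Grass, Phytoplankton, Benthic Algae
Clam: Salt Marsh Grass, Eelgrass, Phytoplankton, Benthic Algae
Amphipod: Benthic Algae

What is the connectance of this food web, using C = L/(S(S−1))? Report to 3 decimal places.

The web has S = 12 species and L = 17 feeding links.
C = L / (S(S−1)) = 17 / 132 = 0.1288 ≈ 0.129.

C = 0.129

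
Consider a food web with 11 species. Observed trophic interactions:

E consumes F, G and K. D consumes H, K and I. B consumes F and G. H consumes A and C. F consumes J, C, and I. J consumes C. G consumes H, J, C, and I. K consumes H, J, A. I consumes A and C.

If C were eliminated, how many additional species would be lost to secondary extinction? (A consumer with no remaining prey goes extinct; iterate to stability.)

Remove C.
Round 1: J (all prey gone) → extinct.
No further losses. Total secondary extinctions: 1.

1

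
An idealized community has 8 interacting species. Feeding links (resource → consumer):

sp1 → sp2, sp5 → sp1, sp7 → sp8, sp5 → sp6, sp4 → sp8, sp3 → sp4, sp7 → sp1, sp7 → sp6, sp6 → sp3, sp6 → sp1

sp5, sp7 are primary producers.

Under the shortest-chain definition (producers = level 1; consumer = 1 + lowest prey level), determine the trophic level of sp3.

Trophic level 3

sp5 is a producer → level 1.
sp6 eats sp5 → level 2.
sp3 eats sp6 → level 3.
No prey of sp3 is below level 2, so 3 is the minimum.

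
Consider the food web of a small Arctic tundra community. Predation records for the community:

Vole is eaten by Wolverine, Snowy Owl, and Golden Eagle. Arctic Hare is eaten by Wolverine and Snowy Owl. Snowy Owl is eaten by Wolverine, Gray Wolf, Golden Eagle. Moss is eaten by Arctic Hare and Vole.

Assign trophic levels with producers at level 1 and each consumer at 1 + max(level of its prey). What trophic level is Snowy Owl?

Moss is a producer → level 1.
Arctic Hare eats Moss → level 2.
Snowy Owl eats Arctic Hare (level 2); other prey at levels: Vole 2 → level 3.

Trophic level 3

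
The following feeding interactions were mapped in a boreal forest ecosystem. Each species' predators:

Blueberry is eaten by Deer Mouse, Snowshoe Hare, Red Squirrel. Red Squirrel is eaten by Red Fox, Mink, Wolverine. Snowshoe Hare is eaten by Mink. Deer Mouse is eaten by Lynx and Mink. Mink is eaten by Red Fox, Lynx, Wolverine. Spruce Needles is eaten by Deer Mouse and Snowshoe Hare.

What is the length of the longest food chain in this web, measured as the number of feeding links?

One longest chain: Blueberry → Snowshoe Hare → Mink → Wolverine.
It has 4 species and 3 links.

3 links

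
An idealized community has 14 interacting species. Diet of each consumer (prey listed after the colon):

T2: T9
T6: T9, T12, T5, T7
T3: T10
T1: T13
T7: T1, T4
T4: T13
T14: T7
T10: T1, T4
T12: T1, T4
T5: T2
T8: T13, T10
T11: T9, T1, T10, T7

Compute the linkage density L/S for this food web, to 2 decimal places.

L/S = 1.57

There are L = 22 links among S = 14 species.
L/S = 22/14 = 1.5714 ≈ 1.57.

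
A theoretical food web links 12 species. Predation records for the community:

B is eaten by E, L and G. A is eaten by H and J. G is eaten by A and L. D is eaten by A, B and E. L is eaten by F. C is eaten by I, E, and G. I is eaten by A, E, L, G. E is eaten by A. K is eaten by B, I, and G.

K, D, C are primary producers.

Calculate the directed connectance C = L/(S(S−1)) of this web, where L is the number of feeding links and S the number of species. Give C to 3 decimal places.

C = 0.167

The web has S = 12 species and L = 22 feeding links.
C = L / (S(S−1)) = 22 / 132 = 0.1667 ≈ 0.167.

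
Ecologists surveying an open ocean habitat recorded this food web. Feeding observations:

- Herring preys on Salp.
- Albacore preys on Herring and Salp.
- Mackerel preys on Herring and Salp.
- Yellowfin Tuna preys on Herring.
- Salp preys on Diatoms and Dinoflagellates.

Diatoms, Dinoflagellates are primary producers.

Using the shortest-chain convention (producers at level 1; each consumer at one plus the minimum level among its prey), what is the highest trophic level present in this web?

Producers (level 1): Diatoms, Dinoflagellates.
Following each consumer down to its lowest-level prey: Diatoms → Salp → Herring → Yellowfin Tuna (levels 1 through 4).
All prey of Yellowfin Tuna (Herring 3) are at level 3 or above, so Yellowfin Tuna is at level 1 + 3 = 4.
Every consumer has at least one prey at level 3 or below, so none exceeds level 4.

4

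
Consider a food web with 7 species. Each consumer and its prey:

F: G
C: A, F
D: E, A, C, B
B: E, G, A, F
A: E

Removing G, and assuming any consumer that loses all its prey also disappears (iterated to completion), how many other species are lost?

1

Remove G.
Round 1: F (all prey gone) → extinct.
No further losses. Total secondary extinctions: 1.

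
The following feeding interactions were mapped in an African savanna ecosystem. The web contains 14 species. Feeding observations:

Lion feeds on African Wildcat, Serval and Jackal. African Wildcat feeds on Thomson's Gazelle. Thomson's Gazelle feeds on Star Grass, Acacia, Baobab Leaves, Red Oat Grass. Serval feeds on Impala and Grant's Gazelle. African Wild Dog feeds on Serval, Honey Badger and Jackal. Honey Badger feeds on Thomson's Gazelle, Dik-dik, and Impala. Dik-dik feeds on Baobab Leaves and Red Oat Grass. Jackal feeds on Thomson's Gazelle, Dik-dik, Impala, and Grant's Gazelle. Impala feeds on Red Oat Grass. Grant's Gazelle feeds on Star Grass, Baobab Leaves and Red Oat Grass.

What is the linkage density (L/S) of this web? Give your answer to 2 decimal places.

L/S = 1.86

There are L = 26 links among S = 14 species.
L/S = 26/14 = 1.8571 ≈ 1.86.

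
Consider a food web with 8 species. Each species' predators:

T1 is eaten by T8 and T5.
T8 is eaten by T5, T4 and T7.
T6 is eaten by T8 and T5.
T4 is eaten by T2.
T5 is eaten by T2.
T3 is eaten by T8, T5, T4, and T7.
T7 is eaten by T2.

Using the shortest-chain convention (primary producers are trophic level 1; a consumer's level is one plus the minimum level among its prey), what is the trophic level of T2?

T3 is a producer → level 1.
T4 eats T3 → level 2.
T2 eats T4 → level 3.
No prey of T2 is below level 2, so 3 is the minimum.

Trophic level 3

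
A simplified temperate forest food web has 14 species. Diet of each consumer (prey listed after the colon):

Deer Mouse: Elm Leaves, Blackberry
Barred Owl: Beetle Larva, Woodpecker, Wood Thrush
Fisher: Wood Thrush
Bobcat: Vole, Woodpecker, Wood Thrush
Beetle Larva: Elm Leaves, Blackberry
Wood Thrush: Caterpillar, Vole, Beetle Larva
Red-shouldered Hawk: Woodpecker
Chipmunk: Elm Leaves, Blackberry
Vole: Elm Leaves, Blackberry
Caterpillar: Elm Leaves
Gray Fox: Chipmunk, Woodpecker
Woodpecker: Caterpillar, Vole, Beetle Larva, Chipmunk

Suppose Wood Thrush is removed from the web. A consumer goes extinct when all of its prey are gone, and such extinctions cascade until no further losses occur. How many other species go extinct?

Remove Wood Thrush.
Round 1: Fisher (all prey gone) → extinct.
No further losses. Total secondary extinctions: 1.

1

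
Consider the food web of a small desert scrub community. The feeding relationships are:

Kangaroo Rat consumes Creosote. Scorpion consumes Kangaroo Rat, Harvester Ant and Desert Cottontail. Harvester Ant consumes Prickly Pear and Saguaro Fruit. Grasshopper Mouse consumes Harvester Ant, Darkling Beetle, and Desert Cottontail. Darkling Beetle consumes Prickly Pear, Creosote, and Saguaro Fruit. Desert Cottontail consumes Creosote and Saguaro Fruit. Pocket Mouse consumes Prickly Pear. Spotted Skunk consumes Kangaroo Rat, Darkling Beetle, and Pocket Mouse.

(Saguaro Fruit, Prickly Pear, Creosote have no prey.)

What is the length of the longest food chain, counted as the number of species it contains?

One longest chain: Creosote → Kangaroo Rat → Scorpion.
It has 3 species and 2 links.

3 species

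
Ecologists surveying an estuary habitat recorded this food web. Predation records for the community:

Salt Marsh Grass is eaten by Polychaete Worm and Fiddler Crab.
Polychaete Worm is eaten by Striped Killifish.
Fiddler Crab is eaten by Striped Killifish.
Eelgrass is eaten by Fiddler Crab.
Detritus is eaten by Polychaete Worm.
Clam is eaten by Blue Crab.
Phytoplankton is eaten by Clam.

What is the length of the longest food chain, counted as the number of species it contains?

3 species

One longest chain: Eelgrass → Fiddler Crab → Striped Killifish.
It has 3 species and 2 links.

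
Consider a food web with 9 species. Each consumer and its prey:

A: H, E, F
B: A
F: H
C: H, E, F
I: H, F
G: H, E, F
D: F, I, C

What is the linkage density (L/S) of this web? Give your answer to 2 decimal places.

There are L = 16 links among S = 9 species.
L/S = 16/9 = 1.7778 ≈ 1.78.

L/S = 1.78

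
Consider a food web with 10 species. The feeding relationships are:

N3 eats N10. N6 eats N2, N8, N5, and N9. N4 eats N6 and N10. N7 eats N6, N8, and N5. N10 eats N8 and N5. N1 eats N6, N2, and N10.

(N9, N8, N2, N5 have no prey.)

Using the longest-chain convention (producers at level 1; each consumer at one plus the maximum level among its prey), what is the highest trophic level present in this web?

3

Producers (level 1): N9, N8, N2, N5.
N9 → N6 → N7 gives N7 level 3.
No species has a prey at level 3, so no species reaches level 4.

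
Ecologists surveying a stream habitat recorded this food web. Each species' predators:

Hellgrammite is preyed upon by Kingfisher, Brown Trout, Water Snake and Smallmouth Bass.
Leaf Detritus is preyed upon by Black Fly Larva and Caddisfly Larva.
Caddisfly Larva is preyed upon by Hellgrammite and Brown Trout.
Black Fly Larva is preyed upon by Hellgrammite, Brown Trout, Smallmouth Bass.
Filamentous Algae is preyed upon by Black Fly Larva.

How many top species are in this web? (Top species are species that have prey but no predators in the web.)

4

Top species (has prey, but nothing eats it): Kingfisher, Brown Trout, Smallmouth Bass, Water Snake.
Count: 4.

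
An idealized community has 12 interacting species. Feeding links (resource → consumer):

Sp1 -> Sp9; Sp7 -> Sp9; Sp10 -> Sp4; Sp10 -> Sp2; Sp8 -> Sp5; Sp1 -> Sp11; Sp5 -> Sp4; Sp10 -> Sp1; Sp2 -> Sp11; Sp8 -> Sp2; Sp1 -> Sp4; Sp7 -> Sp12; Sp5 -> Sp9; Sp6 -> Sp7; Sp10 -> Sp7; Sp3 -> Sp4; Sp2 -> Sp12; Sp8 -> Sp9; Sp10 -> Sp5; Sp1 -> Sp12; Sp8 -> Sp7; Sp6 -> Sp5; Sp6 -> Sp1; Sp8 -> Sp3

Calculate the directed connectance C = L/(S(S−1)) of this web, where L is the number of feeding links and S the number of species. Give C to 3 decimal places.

The web has S = 12 species and L = 24 feeding links.
C = L / (S(S−1)) = 24 / 132 = 0.1818 ≈ 0.182.

C = 0.182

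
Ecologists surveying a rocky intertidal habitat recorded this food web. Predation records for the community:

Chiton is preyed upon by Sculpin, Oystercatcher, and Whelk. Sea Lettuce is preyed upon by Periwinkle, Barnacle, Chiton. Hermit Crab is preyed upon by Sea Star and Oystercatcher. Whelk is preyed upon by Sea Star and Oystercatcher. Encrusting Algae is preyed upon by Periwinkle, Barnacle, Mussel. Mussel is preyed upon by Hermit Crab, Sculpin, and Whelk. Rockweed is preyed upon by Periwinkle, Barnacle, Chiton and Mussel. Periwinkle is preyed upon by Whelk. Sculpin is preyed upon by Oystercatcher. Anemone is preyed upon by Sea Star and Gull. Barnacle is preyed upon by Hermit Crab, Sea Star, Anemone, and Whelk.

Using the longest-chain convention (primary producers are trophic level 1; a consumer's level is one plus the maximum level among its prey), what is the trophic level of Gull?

Rockweed is a producer → level 1.
Barnacle eats Rockweed (level 1); other prey at levels: Encrusting Algae 1, Sea Lettuce 1 → level 2.
Anemone eats Barnacle → level 3.
Gull eats Anemone → level 4.

Trophic level 4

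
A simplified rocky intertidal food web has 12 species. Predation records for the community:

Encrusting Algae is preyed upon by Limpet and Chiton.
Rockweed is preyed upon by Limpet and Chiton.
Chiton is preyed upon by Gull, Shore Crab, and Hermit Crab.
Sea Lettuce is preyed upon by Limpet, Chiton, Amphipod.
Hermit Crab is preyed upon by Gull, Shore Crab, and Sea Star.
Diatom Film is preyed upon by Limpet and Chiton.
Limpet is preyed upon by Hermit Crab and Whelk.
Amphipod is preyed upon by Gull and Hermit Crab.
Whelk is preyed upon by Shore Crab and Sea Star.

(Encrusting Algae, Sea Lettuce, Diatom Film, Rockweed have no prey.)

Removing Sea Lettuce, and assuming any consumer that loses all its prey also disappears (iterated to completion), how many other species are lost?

1

Remove Sea Lettuce.
Round 1: Amphipod (all prey gone) → extinct.
No further losses. Total secondary extinctions: 1.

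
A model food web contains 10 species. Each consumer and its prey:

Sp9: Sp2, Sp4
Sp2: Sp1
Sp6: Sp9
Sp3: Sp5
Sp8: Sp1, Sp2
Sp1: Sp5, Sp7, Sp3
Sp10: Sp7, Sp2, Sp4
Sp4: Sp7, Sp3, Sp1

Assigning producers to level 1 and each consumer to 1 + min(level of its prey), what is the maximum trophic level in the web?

Producers (level 1): Sp5, Sp7.
Following each consumer down to its lowest-level prey: Sp7 → Sp4 → Sp9 → Sp6 (levels 1 through 4).
All prey of Sp6 (Sp9 3) are at level 3 or above, so Sp6 is at level 1 + 3 = 4.
Every consumer has at least one prey at level 3 or below, so none exceeds level 4.

4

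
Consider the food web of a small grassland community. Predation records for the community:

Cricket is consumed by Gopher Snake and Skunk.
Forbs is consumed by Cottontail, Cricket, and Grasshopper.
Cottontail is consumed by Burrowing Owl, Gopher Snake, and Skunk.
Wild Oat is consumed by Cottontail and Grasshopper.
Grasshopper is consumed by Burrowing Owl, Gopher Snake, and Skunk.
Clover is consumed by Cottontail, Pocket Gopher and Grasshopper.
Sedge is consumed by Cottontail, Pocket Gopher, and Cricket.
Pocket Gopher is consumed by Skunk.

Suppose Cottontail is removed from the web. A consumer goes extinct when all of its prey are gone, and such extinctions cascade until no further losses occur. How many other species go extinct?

Remove Cottontail.
Every predator of it retains at least one other prey: Burrowing Owl still has Grasshopper; Gopher Snake still has Grasshopper, Cricket; Skunk still has Grasshopper, Pocket Gopher, Cricket.
No consumer loses all prey, so no secondary extinctions occur.

0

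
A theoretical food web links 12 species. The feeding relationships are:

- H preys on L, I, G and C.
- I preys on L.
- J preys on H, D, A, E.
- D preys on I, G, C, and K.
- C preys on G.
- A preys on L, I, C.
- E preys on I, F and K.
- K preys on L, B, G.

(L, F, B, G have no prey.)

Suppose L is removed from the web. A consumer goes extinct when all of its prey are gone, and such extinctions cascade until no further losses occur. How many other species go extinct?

1

Remove L.
Round 1: I (all prey gone) → extinct.
No further losses. Total secondary extinctions: 1.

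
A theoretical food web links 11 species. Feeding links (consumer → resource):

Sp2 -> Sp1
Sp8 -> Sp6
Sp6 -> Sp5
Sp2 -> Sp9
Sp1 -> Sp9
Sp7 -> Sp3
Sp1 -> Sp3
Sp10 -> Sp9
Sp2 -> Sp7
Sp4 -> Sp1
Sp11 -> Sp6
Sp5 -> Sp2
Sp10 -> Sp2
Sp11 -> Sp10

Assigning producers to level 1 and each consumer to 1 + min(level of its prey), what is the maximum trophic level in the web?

Producers (level 1): Sp3, Sp9.
Following each consumer down to its lowest-level prey: Sp9 → Sp2 → Sp5 → Sp6 → Sp8 (levels 1 through 5).
All prey of Sp8 (Sp6 4) are at level 4 or above, so Sp8 is at level 1 + 4 = 5.
Every consumer has at least one prey at level 4 or below, so none exceeds level 5.

5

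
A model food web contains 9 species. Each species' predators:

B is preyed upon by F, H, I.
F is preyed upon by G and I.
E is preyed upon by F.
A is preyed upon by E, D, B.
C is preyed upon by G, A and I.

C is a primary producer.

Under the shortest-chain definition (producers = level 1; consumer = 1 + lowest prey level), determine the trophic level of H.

C is a producer → level 1.
A eats C → level 2.
B eats A → level 3.
H eats B → level 4.
No prey of H is below level 3, so 4 is the minimum.

Trophic level 4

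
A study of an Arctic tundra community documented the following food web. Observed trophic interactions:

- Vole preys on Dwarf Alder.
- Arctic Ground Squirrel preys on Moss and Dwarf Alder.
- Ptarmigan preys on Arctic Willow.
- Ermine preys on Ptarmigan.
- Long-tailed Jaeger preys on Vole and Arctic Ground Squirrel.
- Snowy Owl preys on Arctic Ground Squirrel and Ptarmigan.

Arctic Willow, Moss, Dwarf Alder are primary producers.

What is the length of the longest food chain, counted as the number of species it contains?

3 species

One longest chain: Arctic Willow → Ptarmigan → Snowy Owl.
It has 3 species and 2 links.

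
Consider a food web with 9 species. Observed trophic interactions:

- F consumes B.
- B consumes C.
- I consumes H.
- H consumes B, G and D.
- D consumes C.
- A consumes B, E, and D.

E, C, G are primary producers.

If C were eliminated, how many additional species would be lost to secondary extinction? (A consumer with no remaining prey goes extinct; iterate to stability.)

3

Remove C.
Round 1: D (all prey gone), B (all prey gone) → extinct.
Round 2: F (all prey gone) → extinct.
No further losses. Total secondary extinctions: 3.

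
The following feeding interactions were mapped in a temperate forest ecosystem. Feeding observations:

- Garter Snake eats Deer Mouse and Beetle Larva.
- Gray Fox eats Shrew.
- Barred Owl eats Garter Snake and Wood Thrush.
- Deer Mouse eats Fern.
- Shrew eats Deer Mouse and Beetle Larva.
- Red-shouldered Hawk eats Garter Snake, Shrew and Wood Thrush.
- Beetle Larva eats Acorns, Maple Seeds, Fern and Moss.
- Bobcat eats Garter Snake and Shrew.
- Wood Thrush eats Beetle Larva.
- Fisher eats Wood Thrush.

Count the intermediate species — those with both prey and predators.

Intermediate species (has both prey and predators): Beetle Larva, Deer Mouse, Wood Thrush, Garter Snake, Shrew.
Count: 5.

5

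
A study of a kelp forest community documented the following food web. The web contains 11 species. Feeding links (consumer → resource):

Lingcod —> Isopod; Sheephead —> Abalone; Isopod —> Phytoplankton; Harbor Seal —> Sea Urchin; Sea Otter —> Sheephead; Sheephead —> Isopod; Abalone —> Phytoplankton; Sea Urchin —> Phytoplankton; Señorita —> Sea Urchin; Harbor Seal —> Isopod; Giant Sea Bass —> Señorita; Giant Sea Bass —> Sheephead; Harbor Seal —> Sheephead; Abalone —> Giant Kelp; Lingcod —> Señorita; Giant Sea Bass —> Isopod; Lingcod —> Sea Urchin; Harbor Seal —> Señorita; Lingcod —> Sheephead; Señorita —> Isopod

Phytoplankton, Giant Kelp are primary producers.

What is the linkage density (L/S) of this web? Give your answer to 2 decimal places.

There are L = 20 links among S = 11 species.
L/S = 20/11 = 1.8182 ≈ 1.82.

L/S = 1.82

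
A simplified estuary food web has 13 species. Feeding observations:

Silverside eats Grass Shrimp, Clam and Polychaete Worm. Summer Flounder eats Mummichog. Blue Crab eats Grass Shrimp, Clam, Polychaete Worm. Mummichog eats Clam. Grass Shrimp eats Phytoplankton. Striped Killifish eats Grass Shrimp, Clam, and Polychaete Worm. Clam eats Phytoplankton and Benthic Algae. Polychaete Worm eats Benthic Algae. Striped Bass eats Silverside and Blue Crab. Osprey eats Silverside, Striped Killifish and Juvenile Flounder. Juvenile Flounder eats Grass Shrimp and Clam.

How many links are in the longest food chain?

One longest chain: Phytoplankton → Grass Shrimp → Striped Killifish → Osprey.
It has 4 species and 3 links.

3 links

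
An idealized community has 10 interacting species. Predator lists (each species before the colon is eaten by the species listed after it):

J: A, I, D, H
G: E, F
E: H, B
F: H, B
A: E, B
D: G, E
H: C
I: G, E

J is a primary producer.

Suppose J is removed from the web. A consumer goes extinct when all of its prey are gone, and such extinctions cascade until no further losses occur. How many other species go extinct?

9

Remove J.
Round 1: A (all prey gone), I (all prey gone), D (all prey gone) → extinct.
Round 2: G (all prey gone) → extinct.
Round 3: E (all prey gone), F (all prey gone) → extinct.
Round 4: H (all prey gone), B (all prey gone) → extinct.
Round 5: C (all prey gone) → extinct.
No further losses. Total secondary extinctions: 9.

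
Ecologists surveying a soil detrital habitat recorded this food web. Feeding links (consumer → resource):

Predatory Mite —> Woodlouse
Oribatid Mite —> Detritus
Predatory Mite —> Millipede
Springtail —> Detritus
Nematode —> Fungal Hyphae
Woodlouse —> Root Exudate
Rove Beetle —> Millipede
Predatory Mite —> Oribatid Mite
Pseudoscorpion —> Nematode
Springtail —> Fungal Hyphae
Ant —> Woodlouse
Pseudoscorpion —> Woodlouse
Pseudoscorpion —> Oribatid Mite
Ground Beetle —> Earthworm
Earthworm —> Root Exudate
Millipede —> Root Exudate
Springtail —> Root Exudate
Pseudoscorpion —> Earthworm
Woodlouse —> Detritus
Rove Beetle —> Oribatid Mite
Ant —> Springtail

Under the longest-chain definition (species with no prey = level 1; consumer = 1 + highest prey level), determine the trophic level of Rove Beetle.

Trophic level 3

Detritus has no prey (basal) → level 1.
Oribatid Mite eats Detritus → level 2.
Rove Beetle eats Oribatid Mite (level 2); other prey at levels: Millipede 2 → level 3.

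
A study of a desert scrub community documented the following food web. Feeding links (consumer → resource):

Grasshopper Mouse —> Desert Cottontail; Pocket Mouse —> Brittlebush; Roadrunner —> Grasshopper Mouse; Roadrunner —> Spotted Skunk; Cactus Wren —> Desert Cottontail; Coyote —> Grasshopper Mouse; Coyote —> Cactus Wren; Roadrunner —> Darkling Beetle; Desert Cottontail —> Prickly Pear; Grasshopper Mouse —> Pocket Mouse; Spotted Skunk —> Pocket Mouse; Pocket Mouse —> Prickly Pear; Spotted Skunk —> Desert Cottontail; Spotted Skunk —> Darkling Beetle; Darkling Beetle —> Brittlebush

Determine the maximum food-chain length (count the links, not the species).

3 links

One longest chain: Brittlebush → Darkling Beetle → Spotted Skunk → Roadrunner.
It has 4 species and 3 links.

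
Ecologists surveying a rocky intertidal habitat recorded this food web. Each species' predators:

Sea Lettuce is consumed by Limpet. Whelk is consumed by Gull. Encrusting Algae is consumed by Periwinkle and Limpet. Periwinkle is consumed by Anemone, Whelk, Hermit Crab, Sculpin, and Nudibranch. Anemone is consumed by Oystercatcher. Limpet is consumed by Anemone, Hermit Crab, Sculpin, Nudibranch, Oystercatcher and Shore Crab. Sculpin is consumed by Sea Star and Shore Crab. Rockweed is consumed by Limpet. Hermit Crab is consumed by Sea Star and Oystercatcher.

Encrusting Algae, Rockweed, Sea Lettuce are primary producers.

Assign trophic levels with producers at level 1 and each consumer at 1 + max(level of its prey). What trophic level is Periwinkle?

Encrusting Algae is a producer → level 1.
Periwinkle eats Encrusting Algae → level 2.

Trophic level 2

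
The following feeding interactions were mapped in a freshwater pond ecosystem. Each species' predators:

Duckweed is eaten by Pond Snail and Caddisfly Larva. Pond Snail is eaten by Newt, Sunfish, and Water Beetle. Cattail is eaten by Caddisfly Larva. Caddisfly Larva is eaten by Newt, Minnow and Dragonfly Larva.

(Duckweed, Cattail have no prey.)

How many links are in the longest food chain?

One longest chain: Duckweed → Pond Snail → Water Beetle.
It has 3 species and 2 links.

2 links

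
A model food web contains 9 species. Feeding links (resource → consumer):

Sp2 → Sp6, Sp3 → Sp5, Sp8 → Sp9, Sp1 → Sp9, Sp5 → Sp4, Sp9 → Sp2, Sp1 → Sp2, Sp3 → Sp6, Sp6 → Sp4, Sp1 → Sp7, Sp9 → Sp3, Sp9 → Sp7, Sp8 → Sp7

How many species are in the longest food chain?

5 species

One longest chain: Sp8 → Sp9 → Sp3 → Sp5 → Sp4.
It has 5 species and 4 links.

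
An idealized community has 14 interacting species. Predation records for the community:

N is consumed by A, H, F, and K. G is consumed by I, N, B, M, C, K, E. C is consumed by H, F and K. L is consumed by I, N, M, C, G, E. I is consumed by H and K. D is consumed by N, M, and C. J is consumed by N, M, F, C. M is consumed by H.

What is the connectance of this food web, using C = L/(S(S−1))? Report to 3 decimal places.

C = 0.165

The web has S = 14 species and L = 30 feeding links.
C = L / (S(S−1)) = 30 / 182 = 0.1648 ≈ 0.165.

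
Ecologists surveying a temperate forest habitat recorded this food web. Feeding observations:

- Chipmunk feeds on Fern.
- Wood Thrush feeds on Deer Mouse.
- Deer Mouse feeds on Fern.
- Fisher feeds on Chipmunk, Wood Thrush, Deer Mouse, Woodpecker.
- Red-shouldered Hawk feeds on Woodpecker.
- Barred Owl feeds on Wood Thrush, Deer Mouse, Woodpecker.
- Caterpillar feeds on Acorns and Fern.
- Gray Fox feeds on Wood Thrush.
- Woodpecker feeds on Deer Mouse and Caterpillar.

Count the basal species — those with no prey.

2

Basal species (no prey listed): Fern, Acorns.
Count: 2.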